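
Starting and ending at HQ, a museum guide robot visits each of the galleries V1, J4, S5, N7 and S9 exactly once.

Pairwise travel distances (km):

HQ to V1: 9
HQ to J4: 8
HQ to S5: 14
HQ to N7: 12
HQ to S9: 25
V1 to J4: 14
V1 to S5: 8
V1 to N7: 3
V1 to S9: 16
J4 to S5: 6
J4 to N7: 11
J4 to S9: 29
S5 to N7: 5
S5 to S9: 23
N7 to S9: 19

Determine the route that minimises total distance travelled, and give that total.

Minimum total distance: 63 km.

There are 60 distinct closed tours to check (reversals are equivalent).
HQ → V1 → J4 → S5 → N7 → S9 → HQ: 9+14+6+5+19+25 = 78
HQ → V1 → J4 → S5 → S9 → N7 → HQ: 9+14+6+23+19+12 = 83
HQ → V1 → J4 → N7 → S5 → S9 → HQ: 9+14+11+5+23+25 = 87
HQ → V1 → J4 → N7 → S9 → S5 → HQ: 9+14+11+19+23+14 = 90
HQ → V1 → J4 → S9 → S5 → N7 → HQ: 9+14+29+23+5+12 = 92
HQ → V1 → J4 → S9 → N7 → S5 → HQ: 9+14+29+19+5+14 = 90
HQ → V1 → S5 → J4 → N7 → S9 → HQ: 9+8+6+11+19+25 = 78
HQ → V1 → S5 → J4 → S9 → N7 → HQ: 9+8+6+29+19+12 = 83
HQ → V1 → S5 → N7 → J4 → S9 → HQ: 9+8+5+11+29+25 = 87
HQ → V1 → S5 → N7 → S9 → J4 → HQ: 9+8+5+19+29+8 = 78
HQ → V1 → S5 → S9 → J4 → N7 → HQ: 9+8+23+29+11+12 = 92
HQ → V1 → S5 → S9 → N7 → J4 → HQ: 9+8+23+19+11+8 = 78
HQ → V1 → N7 → J4 → S5 → S9 → HQ: 9+3+11+6+23+25 = 77
HQ → V1 → N7 → J4 → S9 → S5 → HQ: 9+3+11+29+23+14 = 89
… (46 more)
HQ → V1 → S9 → N7 → S5 → J4 → HQ: 9+16+19+5+6+8 = 63  ← best
The minimum is 63.
One optimal route: HQ → V1 → S9 → N7 → S5 → J4 → HQ (or its reverse).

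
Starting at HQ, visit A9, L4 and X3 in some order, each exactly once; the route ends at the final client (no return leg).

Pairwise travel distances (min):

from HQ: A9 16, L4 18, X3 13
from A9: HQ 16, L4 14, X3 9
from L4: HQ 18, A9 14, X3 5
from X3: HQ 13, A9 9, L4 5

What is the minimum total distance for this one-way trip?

There are 3! = 6 possible orderings.
HQ→A9→L4→X3: 16+14+5 = 35
HQ→A9→X3→L4: 16+9+5 = 30
HQ→L4→A9→X3: 18+14+9 = 41
HQ→L4→X3→A9: 18+5+9 = 32
HQ→X3→A9→L4: 13+9+14 = 36
HQ→X3→L4→A9: 13+5+14 = 32
The minimum is 30.
One shortest path: HQ → A9 → X3 → L4.

30 min — the minimum one-way total.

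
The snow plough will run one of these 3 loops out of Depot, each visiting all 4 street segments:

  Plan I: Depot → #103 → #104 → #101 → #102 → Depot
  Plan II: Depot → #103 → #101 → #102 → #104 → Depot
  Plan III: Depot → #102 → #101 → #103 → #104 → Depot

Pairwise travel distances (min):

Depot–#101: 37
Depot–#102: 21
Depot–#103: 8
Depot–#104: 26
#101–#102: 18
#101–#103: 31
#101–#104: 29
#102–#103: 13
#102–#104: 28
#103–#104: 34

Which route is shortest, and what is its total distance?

Shortest is Plan I, total 110 min.

Plan I: 8 + 34 + 29 + 18 + 21 = 110
Plan II: 8 + 31 + 18 + 28 + 26 = 111
Plan III: 21 + 18 + 31 + 34 + 26 = 130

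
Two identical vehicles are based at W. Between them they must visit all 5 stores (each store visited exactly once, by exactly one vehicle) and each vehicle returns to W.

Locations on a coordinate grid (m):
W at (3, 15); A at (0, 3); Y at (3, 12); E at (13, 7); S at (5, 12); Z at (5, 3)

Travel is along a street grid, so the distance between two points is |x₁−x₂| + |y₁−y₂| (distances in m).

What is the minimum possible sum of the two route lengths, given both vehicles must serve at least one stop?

Minimum combined distance: 56 m.

There are 2^4 − 1 = 15 ways to divide the 5 stops into two non-empty groups. For each, the best each vehicle can do is its own shortest tour through its group:
  {A} + {Y, E, S, Z}: 30 + 44 = 74
  {Y} + {A, E, S, Z}: 6 + 50 = 56
  {A, Y} + {E, S, Z}: 30 + 44 = 74
  {E} + {A, Y, S, Z}: 36 + 34 = 70
  {A, E} + {Y, S, Z}: 50 + 28 = 78
  {Y, E} + {A, S, Z}: 36 + 34 = 70
  … (15 splits in total)
Best: vehicle 1 W → Y → W = 6; vehicle 2 W → A → Z → E → S → W = 50; combined 56.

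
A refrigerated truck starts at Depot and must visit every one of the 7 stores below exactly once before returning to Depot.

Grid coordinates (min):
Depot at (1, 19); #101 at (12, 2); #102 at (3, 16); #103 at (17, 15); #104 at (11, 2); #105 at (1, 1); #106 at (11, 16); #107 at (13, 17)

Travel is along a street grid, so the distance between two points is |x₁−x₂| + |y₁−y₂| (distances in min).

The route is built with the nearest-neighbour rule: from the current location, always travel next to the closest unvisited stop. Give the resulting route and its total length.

70 min along Depot → #102 → #106 → #107 → #103 → #101 → #104 → #105 → Depot.

From Depot: distances to unvisited — #102=5, #106=13, #107=14, #105=18, #103=20, #104=27, #101=28. Nearest is #102 (5).
From #102: distances to unvisited — #106=8, #107=11, #103=15, #105=17, #104=22, #101=23. Nearest is #106 (8).
From #106: distances to unvisited — #107=3, #103=7, #104=14, #101=15, #105=25. Nearest is #107 (3).
From #107: distances to unvisited — #103=6, #101=16, #104=17, #105=28. Nearest is #103 (6).
From #103: distances to unvisited — #101=18, #104=19, #105=30. Nearest is #101 (18).
From #101: distances to unvisited — #104=1, #105=12. Nearest is #104 (1).
From #104: distances to unvisited — #105=11. Nearest is #105 (11).
Return #105→Depot: 18.
Total = 5 + 8 + 3 + 6 + 18 + 1 + 11 + 18 = 70.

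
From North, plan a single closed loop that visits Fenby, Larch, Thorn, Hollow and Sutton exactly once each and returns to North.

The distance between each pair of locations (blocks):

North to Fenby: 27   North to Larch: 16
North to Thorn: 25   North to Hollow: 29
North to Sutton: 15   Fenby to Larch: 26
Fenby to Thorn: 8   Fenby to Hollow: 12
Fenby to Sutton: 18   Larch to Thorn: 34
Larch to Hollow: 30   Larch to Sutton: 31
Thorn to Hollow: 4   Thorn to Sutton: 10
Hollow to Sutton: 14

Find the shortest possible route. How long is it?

Minimum total distance: 83 blocks.

With 5 stops there are 5!/2 = 60 distinct round trips (a route and its reverse cost the same).
North→Fenby→Larch→Thorn→Hollow→Sutton→North: 27+26+34+4+14+15 = 120
North→Fenby→Larch→Thorn→Sutton→Hollow→North: 27+26+34+10+14+29 = 140
North→Fenby→Larch→Hollow→Thorn→Sutton→North: 27+26+30+4+10+15 = 112
North→Fenby→Larch→Hollow→Sutton→Thorn→North: 27+26+30+14+10+25 = 132
North→Fenby→Larch→Sutton→Thorn→Hollow→North: 27+26+31+10+4+29 = 127
North→Fenby→Larch→Sutton→Hollow→Thorn→North: 27+26+31+14+4+25 = 127
North→Fenby→Thorn→Larch→Hollow→Sutton→North: 27+8+34+30+14+15 = 128
North→Fenby→Thorn→Larch→Sutton→Hollow→North: 27+8+34+31+14+29 = 143
North→Fenby→Thorn→Hollow→Larch→Sutton→North: 27+8+4+30+31+15 = 115
North→Fenby→Thorn→Hollow→Sutton→Larch→North: 27+8+4+14+31+16 = 100
North→Fenby→Thorn→Sutton→Larch→Hollow→North: 27+8+10+31+30+29 = 135
North→Fenby→Thorn→Sutton→Hollow→Larch→North: 27+8+10+14+30+16 = 105
North→Fenby→Hollow→Larch→Thorn→Sutton→North: 27+12+30+34+10+15 = 128
North→Fenby→Hollow→Larch→Sutton→Thorn→North: 27+12+30+31+10+25 = 135
… (46 more)
North→Larch→Fenby→Thorn→Hollow→Sutton→North: 16+26+8+4+14+15 = 83  ← best
The minimum is 83.
One optimal route: North → Larch → Fenby → Thorn → Hollow → Sutton → North (or its reverse).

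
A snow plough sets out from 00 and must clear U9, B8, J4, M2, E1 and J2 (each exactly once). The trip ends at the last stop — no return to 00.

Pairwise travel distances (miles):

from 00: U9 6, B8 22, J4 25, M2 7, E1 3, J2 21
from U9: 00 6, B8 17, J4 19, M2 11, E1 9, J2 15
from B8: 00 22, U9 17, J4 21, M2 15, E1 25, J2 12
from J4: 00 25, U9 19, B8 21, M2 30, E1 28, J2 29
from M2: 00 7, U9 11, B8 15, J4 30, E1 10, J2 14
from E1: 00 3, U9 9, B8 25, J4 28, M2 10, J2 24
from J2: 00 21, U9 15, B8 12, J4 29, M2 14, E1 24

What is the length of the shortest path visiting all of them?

There are 6! = 720 possible orderings.
00→U9→B8→J4→M2→E1→J2: 6+17+21+30+10+24 = 108
00→U9→B8→J4→M2→J2→E1: 6+17+21+30+14+24 = 112
00→U9→B8→J4→E1→M2→J2: 6+17+21+28+10+14 = 96
00→U9→B8→J4→E1→J2→M2: 6+17+21+28+24+14 = 110
00→U9→B8→J4→J2→M2→E1: 6+17+21+29+14+10 = 97
00→U9→B8→J4→J2→E1→M2: 6+17+21+29+24+10 = 107
00→U9→B8→M2→J4→E1→J2: 6+17+15+30+28+24 = 120
00→U9→B8→M2→J4→J2→E1: 6+17+15+30+29+24 = 121
… (712 more)
00→E1→U9→M2→J2→B8→J4: 3+9+11+14+12+21 = 70  ← best
The minimum is 70.
One shortest path: 00 → E1 → U9 → M2 → J2 → B8 → J4.

Shortest open route: 70 miles.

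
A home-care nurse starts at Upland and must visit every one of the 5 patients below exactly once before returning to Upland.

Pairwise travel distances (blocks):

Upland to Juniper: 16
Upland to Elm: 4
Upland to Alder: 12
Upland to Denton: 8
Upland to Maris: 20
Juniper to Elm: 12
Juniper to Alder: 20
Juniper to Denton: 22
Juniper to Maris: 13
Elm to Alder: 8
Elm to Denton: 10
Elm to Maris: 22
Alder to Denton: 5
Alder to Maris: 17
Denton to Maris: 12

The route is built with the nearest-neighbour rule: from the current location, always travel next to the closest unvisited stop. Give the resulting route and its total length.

58 blocks along Upland → Elm → Alder → Denton → Maris → Juniper → Upland.

Upland → [Elm:4 / Denton:8 / Alder:12 / Juniper:16 / Maris:20] → Elm (4)
Elm → [Alder:8 / Denton:10 / Juniper:12 / Maris:22] → Alder (8)
Alder → [Denton:5 / Maris:17 / Juniper:20] → Denton (5)
Denton → [Maris:12 / Juniper:22] → Maris (12)
Maris → [Juniper:13] → Juniper (13)
Return Juniper→Upland: 16.
Total = 4 + 8 + 5 + 12 + 13 + 16 = 58.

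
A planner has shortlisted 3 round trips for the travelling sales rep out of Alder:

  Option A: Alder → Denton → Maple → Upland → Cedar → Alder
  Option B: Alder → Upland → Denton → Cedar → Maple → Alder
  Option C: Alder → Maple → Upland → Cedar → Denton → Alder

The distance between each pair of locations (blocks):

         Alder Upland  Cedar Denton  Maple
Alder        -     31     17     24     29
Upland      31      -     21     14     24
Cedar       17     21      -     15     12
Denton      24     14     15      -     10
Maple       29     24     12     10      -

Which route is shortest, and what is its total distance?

Option A: 24 + 10 + 24 + 21 + 17 = 96
Option B: 31 + 14 + 15 + 12 + 29 = 101
Option C: 29 + 24 + 21 + 15 + 24 = 113

96 blocks — Option A is the shortest.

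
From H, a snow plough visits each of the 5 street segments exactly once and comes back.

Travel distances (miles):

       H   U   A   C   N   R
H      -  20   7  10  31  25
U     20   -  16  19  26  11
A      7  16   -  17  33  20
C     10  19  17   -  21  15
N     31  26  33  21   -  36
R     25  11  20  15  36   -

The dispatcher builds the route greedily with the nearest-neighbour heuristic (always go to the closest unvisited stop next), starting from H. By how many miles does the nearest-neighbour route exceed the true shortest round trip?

H: A=7, C=10, U=20, R=25, N=31 ⇒ A
A: U=16, C=17, R=20, N=33 ⇒ U
U: R=11, C=19, N=26 ⇒ R
R: C=15, N=36 ⇒ C
C: N=21 ⇒ N
NN route H → A → U → R → C → N → H costs 101.
Optimal: H → A → R → U → N → C → H costs 95 (by enumerating all 60 distinct tours).
Excess = 101 − 95 = 6.

Excess over optimum: 6 miles.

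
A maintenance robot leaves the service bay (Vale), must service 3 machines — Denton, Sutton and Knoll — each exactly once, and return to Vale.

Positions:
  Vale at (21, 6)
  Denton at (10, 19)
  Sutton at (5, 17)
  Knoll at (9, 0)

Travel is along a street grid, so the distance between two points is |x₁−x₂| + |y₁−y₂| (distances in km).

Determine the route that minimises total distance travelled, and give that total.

70 km — the shortest possible round trip.

With 3 stops there are 3!/2 = 3 distinct round trips (a route and its reverse cost the same).
Vale - Denton - Sutton - Knoll - Vale: 24+7+21+18 = 70
Vale - Denton - Knoll - Sutton - Vale: 24+20+21+27 = 92
Vale - Sutton - Denton - Knoll - Vale: 27+7+20+18 = 72
The minimum is 70.
One optimal route: Vale → Denton → Sutton → Knoll → Vale (or its reverse).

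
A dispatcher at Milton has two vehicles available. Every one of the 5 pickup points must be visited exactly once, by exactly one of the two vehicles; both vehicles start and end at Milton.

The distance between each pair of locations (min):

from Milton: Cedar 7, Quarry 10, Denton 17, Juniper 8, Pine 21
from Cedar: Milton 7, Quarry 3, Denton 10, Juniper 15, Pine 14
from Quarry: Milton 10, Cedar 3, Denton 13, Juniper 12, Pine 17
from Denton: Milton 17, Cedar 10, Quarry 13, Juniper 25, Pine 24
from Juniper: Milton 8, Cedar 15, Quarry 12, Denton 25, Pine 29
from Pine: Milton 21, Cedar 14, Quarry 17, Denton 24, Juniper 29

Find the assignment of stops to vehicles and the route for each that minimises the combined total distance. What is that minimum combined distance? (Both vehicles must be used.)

84 min — the smallest possible combined total.

There are 2^4 − 1 = 15 ways to divide the 5 stops into two non-empty groups. For each, the best each vehicle can do is its own shortest tour through its group:
  {Cedar} + {Quarry, Denton, Juniper, Pine}: 14 + 78 = 92
  {Quarry} + {Cedar, Denton, Juniper, Pine}: 20 + 78 = 98
  {Cedar, Quarry} + {Denton, Juniper, Pine}: 20 + 78 = 98
  {Denton} + {Cedar, Quarry, Juniper, Pine}: 34 + 58 = 92
  {Cedar, Denton} + {Quarry, Juniper, Pine}: 34 + 58 = 92
  {Quarry, Denton} + {Cedar, Juniper, Pine}: 40 + 58 = 98
  … (15 splits in total)
  {Juniper} + {Cedar, Quarry, Denton, Pine}: 16 + 68 = 84  ← best
Best: vehicle 1 Milton → Juniper → Milton = 16; vehicle 2 Milton → Cedar → Quarry → Denton → Pine → Milton = 68; combined 84.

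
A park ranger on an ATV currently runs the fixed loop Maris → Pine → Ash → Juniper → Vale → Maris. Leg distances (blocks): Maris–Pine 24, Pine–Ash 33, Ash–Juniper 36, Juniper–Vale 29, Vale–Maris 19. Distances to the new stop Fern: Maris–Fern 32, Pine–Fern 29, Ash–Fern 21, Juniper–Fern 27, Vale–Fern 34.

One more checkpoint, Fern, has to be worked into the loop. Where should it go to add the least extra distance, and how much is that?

Minimum extra distance: 12 blocks, inserting Fern between Ash and Juniper.

Insertion cost between consecutive stops i–j is d(i,Fern) + d(Fern,j) − d(i,j):
  between Maris and Pine: 32 + 29 − 24 = 37
  between Pine and Ash: 29 + 21 − 33 = 17
  between Ash and Juniper: 21 + 27 − 36 = 12
  between Juniper and Vale: 27 + 34 − 29 = 32
  between Vale and Maris: 34 + 32 − 19 = 47
Cheapest insertion is between Ash and Juniper, adding 12.
New total = 141 + 12 = 153.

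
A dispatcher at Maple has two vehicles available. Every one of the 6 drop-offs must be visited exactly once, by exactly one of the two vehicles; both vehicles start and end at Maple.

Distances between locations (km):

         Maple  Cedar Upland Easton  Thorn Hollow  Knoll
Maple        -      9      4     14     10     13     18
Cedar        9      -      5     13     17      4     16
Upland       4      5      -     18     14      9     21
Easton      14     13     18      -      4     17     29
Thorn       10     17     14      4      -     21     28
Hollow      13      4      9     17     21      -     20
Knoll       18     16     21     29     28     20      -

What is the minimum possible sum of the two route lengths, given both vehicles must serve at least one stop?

There are 2^5 − 1 = 31 ways to divide the 6 stops into two non-empty groups. For each, the best each vehicle can do is its own shortest tour through its group:
  {Cedar} + {Upland, Easton, Thorn, Hollow, Knoll}: 18 + 76 = 94
  {Upland} + {Cedar, Easton, Thorn, Hollow, Knoll}: 8 + 69 = 77
  {Cedar, Upland} + {Easton, Thorn, Hollow, Knoll}: 18 + 69 = 87
  {Easton} + {Cedar, Upland, Thorn, Hollow, Knoll}: 28 + 71 = 99
  {Cedar, Easton} + {Upland, Thorn, Hollow, Knoll}: 36 + 71 = 107
  {Upland, Easton} + {Cedar, Thorn, Hollow, Knoll}: 36 + 69 = 105
  … (31 splits in total)
Best: vehicle 1 Maple → Upland → Maple = 8; vehicle 2 Maple → Thorn → Easton → Cedar → Hollow → Knoll → Maple = 69; combined 77.

77 km — the smallest possible combined total.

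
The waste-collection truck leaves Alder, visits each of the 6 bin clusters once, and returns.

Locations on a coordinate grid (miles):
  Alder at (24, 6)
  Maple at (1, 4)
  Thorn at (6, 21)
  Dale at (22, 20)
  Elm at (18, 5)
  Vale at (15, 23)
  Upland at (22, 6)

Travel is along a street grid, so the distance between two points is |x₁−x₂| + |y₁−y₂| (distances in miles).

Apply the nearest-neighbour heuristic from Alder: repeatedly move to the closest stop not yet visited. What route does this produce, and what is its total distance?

Alder → [Upland:2 / Elm:7 / Dale:16 / Maple:25 / Vale:26 / Thorn:33] → Upland (2)
Upland → [Elm:5 / Dale:14 / Maple:23 / Vale:24 / Thorn:31] → Elm (5)
Elm → [Maple:18 / Dale:19 / Vale:21 / Thorn:28] → Maple (18)
Maple → [Thorn:22 / Vale:33 / Dale:37] → Thorn (22)
Thorn → [Vale:11 / Dale:17] → Vale (11)
Vale → [Dale:10] → Dale (10)
Return Dale→Alder: 16.
Total = 2 + 5 + 18 + 22 + 11 + 10 + 16 = 84.

Nearest-neighbour total = 84 miles; route Alder → Upland → Elm → Maple → Thorn → Vale → Dale → Alder.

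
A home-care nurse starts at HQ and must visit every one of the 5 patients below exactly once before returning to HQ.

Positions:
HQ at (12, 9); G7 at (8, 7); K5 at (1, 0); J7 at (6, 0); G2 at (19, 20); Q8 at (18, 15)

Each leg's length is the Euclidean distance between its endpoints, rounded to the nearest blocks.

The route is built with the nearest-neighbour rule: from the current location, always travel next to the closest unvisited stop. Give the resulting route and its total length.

From HQ: distances to unvisited — G7=4, Q8=8, J7=11, G2=13, K5=14. Nearest is G7 (4).
From G7: distances to unvisited — J7=7, K5=10, Q8=13, G2=17. Nearest is J7 (7).
From J7: distances to unvisited — K5=5, Q8=19, G2=24. Nearest is K5 (5).
From K5: distances to unvisited — Q8=23, G2=27. Nearest is Q8 (23).
From Q8: distances to unvisited — G2=5. Nearest is G2 (5).
Return G2→HQ: 13.
Total = 4 + 7 + 5 + 23 + 5 + 13 = 57.

Nearest-neighbour total = 57 blocks; route HQ → G7 → J7 → K5 → Q8 → G2 → HQ.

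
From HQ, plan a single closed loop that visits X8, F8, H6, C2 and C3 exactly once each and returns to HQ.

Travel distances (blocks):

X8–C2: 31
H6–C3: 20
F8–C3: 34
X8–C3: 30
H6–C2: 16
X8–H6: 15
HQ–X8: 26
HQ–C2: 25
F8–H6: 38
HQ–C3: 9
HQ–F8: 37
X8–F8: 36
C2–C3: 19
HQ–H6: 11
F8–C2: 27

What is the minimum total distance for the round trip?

117 blocks — the shortest possible round trip.

HQ - X8 - F8 - H6 - C2 - C3 - HQ: 26+36+38+16+19+9 = 144
HQ - X8 - F8 - H6 - C3 - C2 - HQ: 26+36+38+20+19+25 = 164
HQ - X8 - F8 - C2 - H6 - C3 - HQ: 26+36+27+16+20+9 = 134
HQ - X8 - F8 - C2 - C3 - H6 - HQ: 26+36+27+19+20+11 = 139
HQ - X8 - F8 - C3 - H6 - C2 - HQ: 26+36+34+20+16+25 = 157
HQ - X8 - F8 - C3 - C2 - H6 - HQ: 26+36+34+19+16+11 = 142
HQ - X8 - H6 - F8 - C2 - C3 - HQ: 26+15+38+27+19+9 = 134
HQ - X8 - H6 - F8 - C3 - C2 - HQ: 26+15+38+34+19+25 = 157
HQ - X8 - H6 - C2 - F8 - C3 - HQ: 26+15+16+27+34+9 = 127
HQ - X8 - H6 - C2 - C3 - F8 - HQ: 26+15+16+19+34+37 = 147
HQ - X8 - H6 - C3 - F8 - C2 - HQ: 26+15+20+34+27+25 = 147
HQ - X8 - H6 - C3 - C2 - F8 - HQ: 26+15+20+19+27+37 = 144
HQ - X8 - C2 - F8 - H6 - C3 - HQ: 26+31+27+38+20+9 = 151
HQ - X8 - C2 - F8 - C3 - H6 - HQ: 26+31+27+34+20+11 = 149
… (46 more)
HQ - H6 - X8 - F8 - C2 - C3 - HQ: 11+15+36+27+19+9 = 117  ← best
The minimum is 117.
One optimal route: HQ → H6 → X8 → F8 → C2 → C3 → HQ (or its reverse).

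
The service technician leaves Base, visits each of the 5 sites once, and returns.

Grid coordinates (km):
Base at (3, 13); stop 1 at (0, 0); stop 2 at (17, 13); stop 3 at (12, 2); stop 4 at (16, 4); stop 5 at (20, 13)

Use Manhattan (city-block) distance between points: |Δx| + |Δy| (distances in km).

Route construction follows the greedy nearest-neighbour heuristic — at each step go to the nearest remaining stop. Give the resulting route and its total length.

Total distance 66 km via the nearest-neighbour route Base → stop 2 → stop 5 → stop 4 → stop 3 → stop 1 → Base.

Base → [stop 2:14 / stop 1:16 / stop 5:17 / stop 3:20 / stop 4:22] → stop 2 (14)
stop 2 → [stop 5:3 / stop 4:10 / stop 3:16 / stop 1:30] → stop 5 (3)
stop 5 → [stop 4:13 / stop 3:19 / stop 1:33] → stop 4 (13)
stop 4 → [stop 3:6 / stop 1:20] → stop 3 (6)
stop 3 → [stop 1:14] → stop 1 (14)
Return stop 1→Base: 16.
Total = 14 + 3 + 13 + 6 + 14 + 16 = 66.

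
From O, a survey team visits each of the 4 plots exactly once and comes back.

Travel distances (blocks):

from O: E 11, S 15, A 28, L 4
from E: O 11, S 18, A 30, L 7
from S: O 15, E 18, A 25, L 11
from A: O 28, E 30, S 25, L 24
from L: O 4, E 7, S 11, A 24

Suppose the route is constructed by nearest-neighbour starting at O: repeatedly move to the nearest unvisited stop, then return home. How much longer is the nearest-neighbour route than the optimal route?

O: L=4, E=11, S=15, A=28 ⇒ L
L: E=7, S=11, A=24 ⇒ E
E: S=18, A=30 ⇒ S
S: A=25 ⇒ A
NN route O → L → E → S → A → O costs 82.
Optimal: O → E → A → S → L → O costs 81 (by enumerating all 12 distinct tours).
Excess = 82 − 81 = 1.

1 blocks longer than the optimal tour.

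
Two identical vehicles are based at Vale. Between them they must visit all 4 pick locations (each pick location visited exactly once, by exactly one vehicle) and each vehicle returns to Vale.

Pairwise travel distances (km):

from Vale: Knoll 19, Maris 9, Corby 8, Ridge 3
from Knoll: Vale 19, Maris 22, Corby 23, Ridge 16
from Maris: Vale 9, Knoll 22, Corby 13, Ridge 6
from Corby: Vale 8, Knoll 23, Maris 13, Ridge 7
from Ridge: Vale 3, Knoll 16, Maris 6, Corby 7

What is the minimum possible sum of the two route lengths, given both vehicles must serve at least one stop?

Try each way of splitting the stops between the two vehicles (each non-empty) and, for each split, find the best tour for each vehicle:
  {Knoll} + {Maris, Corby, Ridge}: 38 + 30 = 68
  {Maris} + {Knoll, Corby, Ridge}: 18 + 50 = 68
  {Knoll, Maris} + {Corby, Ridge}: 50 + 18 = 68
  {Corby} + {Knoll, Maris, Ridge}: 16 + 50 = 66
  {Knoll, Corby} + {Maris, Ridge}: 50 + 18 = 68
  {Maris, Corby} + {Knoll, Ridge}: 30 + 38 = 68
  … (7 splits in total)
Best: vehicle 1 Vale → Corby → Vale = 16; vehicle 2 Vale → Knoll → Maris → Ridge → Vale = 50; combined 66.

66 km — the smallest possible combined total.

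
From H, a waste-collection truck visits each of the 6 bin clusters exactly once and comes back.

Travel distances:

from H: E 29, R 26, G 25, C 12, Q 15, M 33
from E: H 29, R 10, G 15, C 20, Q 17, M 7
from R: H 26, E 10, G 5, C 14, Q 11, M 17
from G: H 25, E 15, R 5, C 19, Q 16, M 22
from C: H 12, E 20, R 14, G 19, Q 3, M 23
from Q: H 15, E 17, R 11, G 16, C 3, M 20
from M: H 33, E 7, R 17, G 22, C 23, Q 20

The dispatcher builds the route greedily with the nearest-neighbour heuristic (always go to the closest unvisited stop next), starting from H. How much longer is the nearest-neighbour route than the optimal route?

4 longer than the optimal tour.

H: C=12, Q=15, G=25, R=26, E=29, M=33 ⇒ C
C: Q=3, R=14, G=19, E=20, M=23 ⇒ Q
Q: R=11, G=16, E=17, M=20 ⇒ R
R: G=5, E=10, M=17 ⇒ G
G: E=15, M=22 ⇒ E
E: M=7 ⇒ M
NN route H → C → Q → R → G → E → M → H costs 86.
Optimal: H → G → R → E → M → Q → C → H costs 82 (by enumerating all 360 distinct tours).
Excess = 86 − 82 = 4.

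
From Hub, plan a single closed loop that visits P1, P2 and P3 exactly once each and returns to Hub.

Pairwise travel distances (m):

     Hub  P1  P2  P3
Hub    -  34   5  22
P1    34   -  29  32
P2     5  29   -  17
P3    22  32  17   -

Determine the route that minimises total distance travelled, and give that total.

Hub→P1→P2→P3→Hub: 34+29+17+22 = 102
Hub→P1→P3→P2→Hub: 34+32+17+5 = 88
Hub→P2→P1→P3→Hub: 5+29+32+22 = 88
The minimum is 88.
One optimal route: Hub → P1 → P3 → P2 → Hub (or its reverse).

88 m — the shortest possible round trip.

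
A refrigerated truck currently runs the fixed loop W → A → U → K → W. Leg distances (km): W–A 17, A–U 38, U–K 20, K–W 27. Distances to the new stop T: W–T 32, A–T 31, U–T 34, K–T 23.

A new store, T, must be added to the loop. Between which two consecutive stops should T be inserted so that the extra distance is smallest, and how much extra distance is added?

Insertion cost between consecutive stops i–j is d(i,T) + d(T,j) − d(i,j):
  between W and A: 32 + 31 − 17 = 46
  between A and U: 31 + 34 − 38 = 27
  between U and K: 34 + 23 − 20 = 37
  between K and W: 23 + 32 − 27 = 28
Cheapest insertion is between A and U, adding 27.
New total = 102 + 27 = 129.

Minimum extra distance: 27 km, inserting T between A and U.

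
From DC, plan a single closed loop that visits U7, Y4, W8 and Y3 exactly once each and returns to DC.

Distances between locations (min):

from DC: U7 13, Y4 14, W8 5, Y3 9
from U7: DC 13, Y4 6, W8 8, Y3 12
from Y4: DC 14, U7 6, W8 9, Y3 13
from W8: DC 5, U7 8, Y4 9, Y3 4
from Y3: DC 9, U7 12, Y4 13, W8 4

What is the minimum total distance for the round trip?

41 min — the shortest possible round trip.

DC → U7 → Y4 → W8 → Y3 → DC: 13+6+9+4+9 = 41
DC → U7 → Y4 → Y3 → W8 → DC: 13+6+13+4+5 = 41
DC → U7 → W8 → Y4 → Y3 → DC: 13+8+9+13+9 = 52
DC → U7 → W8 → Y3 → Y4 → DC: 13+8+4+13+14 = 52
DC → U7 → Y3 → Y4 → W8 → DC: 13+12+13+9+5 = 52
DC → U7 → Y3 → W8 → Y4 → DC: 13+12+4+9+14 = 52
DC → Y4 → U7 → W8 → Y3 → DC: 14+6+8+4+9 = 41
DC → Y4 → U7 → Y3 → W8 → DC: 14+6+12+4+5 = 41
DC → Y4 → W8 → U7 → Y3 → DC: 14+9+8+12+9 = 52
DC → Y4 → Y3 → U7 → W8 → DC: 14+13+12+8+5 = 52
DC → W8 → U7 → Y4 → Y3 → DC: 5+8+6+13+9 = 41
DC → W8 → Y4 → U7 → Y3 → DC: 5+9+6+12+9 = 41
The minimum is 41.
One optimal route: DC → U7 → Y4 → W8 → Y3 → DC (or its reverse).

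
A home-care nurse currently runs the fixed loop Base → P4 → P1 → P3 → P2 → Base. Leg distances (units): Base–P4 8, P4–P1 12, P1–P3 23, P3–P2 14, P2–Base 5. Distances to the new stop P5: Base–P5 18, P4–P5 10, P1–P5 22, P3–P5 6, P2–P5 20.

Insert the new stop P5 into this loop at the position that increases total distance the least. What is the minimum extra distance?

Minimum extra distance: 5, inserting P5 between P1 and P3.

Insertion cost between consecutive stops i–j is d(i,P5) + d(P5,j) − d(i,j):
  between Base and P4: 18 + 10 − 8 = 20
  between P4 and P1: 10 + 22 − 12 = 20
  between P1 and P3: 22 + 6 − 23 = 5
  between P3 and P2: 6 + 20 − 14 = 12
  between P2 and Base: 20 + 18 − 5 = 33
Cheapest insertion is between P1 and P3, adding 5.
New total = 62 + 5 = 67.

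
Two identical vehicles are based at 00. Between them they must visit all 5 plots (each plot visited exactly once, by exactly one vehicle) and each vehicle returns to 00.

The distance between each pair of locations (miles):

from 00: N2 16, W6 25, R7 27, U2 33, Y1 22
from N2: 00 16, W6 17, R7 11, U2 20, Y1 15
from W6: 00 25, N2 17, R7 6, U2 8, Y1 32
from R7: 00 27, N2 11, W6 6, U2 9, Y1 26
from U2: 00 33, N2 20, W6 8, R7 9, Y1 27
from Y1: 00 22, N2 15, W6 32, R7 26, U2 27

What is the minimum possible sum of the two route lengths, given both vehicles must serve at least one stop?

Check every non-empty split of the stops between the two vehicles; for each half take its own optimal tour:
  {N2} + {W6, R7, U2, Y1}: 32 + 89 = 121
  {W6} + {N2, R7, U2, Y1}: 50 + 85 = 135
  {N2, W6} + {R7, U2, Y1}: 58 + 85 = 143
  {R7} + {N2, W6, U2, Y1}: 54 + 90 = 144
  {N2, R7} + {W6, U2, Y1}: 54 + 82 = 136
  {W6, R7} + {N2, U2, Y1}: 58 + 85 = 143
  … (15 splits in total)
  {N2, W6, R7, U2} + {Y1}: 69 + 44 = 113  ← best
Best: vehicle 1 00 → N2 → R7 → U2 → W6 → 00 = 69; vehicle 2 00 → Y1 → 00 = 44; combined 113.

Minimum combined distance: 113 miles.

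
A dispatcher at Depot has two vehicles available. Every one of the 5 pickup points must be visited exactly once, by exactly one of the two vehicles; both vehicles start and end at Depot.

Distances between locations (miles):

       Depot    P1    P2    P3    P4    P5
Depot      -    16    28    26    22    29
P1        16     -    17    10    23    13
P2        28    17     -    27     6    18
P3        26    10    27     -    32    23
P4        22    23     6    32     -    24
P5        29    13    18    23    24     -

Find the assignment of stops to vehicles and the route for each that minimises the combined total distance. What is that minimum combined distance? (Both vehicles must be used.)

Minimum combined distance: 127 miles.

There are 2^4 − 1 = 15 ways to divide the 5 stops into two non-empty groups. For each, the best each vehicle can do is its own shortest tour through its group:
  {P1} + {P2, P3, P4, P5}: 32 + 95 = 127
  {P2} + {P1, P3, P4, P5}: 56 + 95 = 151
  {P1, P2} + {P3, P4, P5}: 61 + 95 = 156
  {P3} + {P1, P2, P4, P5}: 52 + 75 = 127
  {P1, P3} + {P2, P4, P5}: 52 + 75 = 127
  {P2, P3} + {P1, P4, P5}: 81 + 75 = 156
  … (15 splits in total)
Best: vehicle 1 Depot → P1 → Depot = 32; vehicle 2 Depot → P3 → P5 → P2 → P4 → Depot = 95; combined 127.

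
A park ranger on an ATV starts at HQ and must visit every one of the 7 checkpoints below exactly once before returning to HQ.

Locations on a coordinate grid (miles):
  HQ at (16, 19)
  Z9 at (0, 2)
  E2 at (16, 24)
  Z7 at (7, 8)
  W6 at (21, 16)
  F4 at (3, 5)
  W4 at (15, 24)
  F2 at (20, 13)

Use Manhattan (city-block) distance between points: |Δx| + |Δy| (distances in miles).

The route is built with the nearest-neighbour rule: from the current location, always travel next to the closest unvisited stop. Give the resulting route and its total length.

Nearest-neighbour total = 88 miles; route HQ → E2 → W4 → W6 → F2 → Z7 → F4 → Z9 → HQ.

At HQ the remaining stops are E2 5, W4 6, W6 8, F2 10, Z7 20, F4 27, Z9 33; go to E2.
At E2 the remaining stops are W4 1, W6 13, F2 15, Z7 25, F4 32, Z9 38; go to W4.
At W4 the remaining stops are W6 14, F2 16, Z7 24, F4 31, Z9 37; go to W6.
At W6 the remaining stops are F2 4, Z7 22, F4 29, Z9 35; go to F2.
At F2 the remaining stops are Z7 18, F4 25, Z9 31; go to Z7.
At Z7 the remaining stops are F4 7, Z9 13; go to F4.
At F4 the remaining stops are Z9 6; go to Z9.
Return Z9→HQ: 33.
Total = 5 + 1 + 14 + 4 + 18 + 7 + 6 + 33 = 88.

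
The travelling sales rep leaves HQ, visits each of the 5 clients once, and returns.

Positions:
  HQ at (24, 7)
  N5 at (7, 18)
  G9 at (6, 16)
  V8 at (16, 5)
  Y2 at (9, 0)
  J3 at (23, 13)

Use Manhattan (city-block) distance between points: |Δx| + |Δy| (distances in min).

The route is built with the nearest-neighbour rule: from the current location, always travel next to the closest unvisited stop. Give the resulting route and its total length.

HQ → [J3:7 / V8:10 / Y2:22 / G9:27 / N5:28] → J3 (7)
J3 → [V8:15 / G9:20 / N5:21 / Y2:27] → V8 (15)
V8 → [Y2:12 / G9:21 / N5:22] → Y2 (12)
Y2 → [G9:19 / N5:20] → G9 (19)
G9 → [N5:3] → N5 (3)
Return N5→HQ: 28.
Total = 7 + 15 + 12 + 19 + 3 + 28 = 84.

Total distance 84 min via the nearest-neighbour route HQ → J3 → V8 → Y2 → G9 → N5 → HQ.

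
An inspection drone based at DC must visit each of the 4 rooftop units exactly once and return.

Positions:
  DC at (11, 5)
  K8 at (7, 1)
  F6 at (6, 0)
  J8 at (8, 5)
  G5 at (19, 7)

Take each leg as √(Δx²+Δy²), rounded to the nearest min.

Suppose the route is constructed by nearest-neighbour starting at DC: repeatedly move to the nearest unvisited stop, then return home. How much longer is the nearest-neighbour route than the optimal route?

The nearest-neighbour route is 1 min longer than optimal.

From DC: J8=3, K8=6, F6=7, G5=8 → choose J8 (3).
From J8: K8=4, F6=5, G5=11 → choose K8 (4).
From K8: F6=1, G5=13 → choose F6 (1).
From F6: G5=15 → choose G5 (15).
NN route DC → J8 → K8 → F6 → G5 → DC costs 31.
Optimal: DC → J8 → F6 → K8 → G5 → DC costs 30 (by enumerating all 12 distinct tours).
Excess = 31 − 30 = 1.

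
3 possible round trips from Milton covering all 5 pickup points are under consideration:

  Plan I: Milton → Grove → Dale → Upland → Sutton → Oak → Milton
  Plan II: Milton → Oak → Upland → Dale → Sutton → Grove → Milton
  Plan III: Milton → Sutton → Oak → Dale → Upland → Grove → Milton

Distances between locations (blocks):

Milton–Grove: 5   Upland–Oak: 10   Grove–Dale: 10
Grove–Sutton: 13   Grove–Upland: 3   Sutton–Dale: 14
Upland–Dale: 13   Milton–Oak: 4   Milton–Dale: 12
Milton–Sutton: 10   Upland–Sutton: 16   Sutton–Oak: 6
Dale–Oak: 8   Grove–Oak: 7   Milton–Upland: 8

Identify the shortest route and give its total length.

Plan I: 5 + 10 + 13 + 16 + 6 + 4 = 54
Plan II: 4 + 10 + 13 + 14 + 13 + 5 = 59
Plan III: 10 + 6 + 8 + 13 + 3 + 5 = 45

Shortest is Plan III, total 45 blocks.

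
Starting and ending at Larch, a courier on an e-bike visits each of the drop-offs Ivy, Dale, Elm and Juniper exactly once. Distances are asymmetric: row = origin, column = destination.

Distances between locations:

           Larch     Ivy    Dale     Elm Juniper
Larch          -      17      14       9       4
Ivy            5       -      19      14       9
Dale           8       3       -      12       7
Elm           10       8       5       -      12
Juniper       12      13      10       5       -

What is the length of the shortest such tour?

22 — the shortest possible round trip.

Larch→Ivy→Dale→Elm→Juniper→Larch: 17+19+12+12+12 = 72
Larch→Ivy→Dale→Juniper→Elm→Larch: 17+19+7+5+10 = 58
Larch→Ivy→Elm→Dale→Juniper→Larch: 17+14+5+7+12 = 55
Larch→Ivy→Elm→Juniper→Dale→Larch: 17+14+12+10+8 = 61
Larch→Ivy→Juniper→Dale→Elm→Larch: 17+9+10+12+10 = 58
Larch→Ivy→Juniper→Elm→Dale→Larch: 17+9+5+5+8 = 44
Larch→Dale→Ivy→Elm→Juniper→Larch: 14+3+14+12+12 = 55
Larch→Dale→Ivy→Juniper→Elm→Larch: 14+3+9+5+10 = 41
Larch→Dale→Elm→Ivy→Juniper→Larch: 14+12+8+9+12 = 55
Larch→Dale→Elm→Juniper→Ivy→Larch: 14+12+12+13+5 = 56
Larch→Dale→Juniper→Ivy→Elm→Larch: 14+7+13+14+10 = 58
Larch→Dale→Juniper→Elm→Ivy→Larch: 14+7+5+8+5 = 39
Larch→Elm→Ivy→Dale→Juniper→Larch: 9+8+19+7+12 = 55
Larch→Elm→Ivy→Juniper→Dale→Larch: 9+8+9+10+8 = 44
… (10 more)
Larch→Juniper→Elm→Dale→Ivy→Larch: 4+5+5+3+5 = 22  ← best
The minimum is 22.
One optimal route: Larch → Juniper → Elm → Dale → Ivy → Larch.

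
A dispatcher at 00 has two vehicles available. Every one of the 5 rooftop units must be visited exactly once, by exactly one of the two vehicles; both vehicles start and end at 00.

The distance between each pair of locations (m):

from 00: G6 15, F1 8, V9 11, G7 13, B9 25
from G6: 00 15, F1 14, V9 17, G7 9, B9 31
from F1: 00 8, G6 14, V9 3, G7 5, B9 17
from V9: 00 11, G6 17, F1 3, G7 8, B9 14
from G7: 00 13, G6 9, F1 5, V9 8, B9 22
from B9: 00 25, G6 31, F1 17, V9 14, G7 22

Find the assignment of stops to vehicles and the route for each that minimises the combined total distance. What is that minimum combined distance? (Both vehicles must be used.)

There are 2^4 − 1 = 15 ways to divide the 5 stops into two non-empty groups. For each, the best each vehicle can do is its own shortest tour through its group:
  {G6} + {F1, V9, G7, B9}: 30 + 60 = 90
  {F1} + {G6, V9, G7, B9}: 16 + 71 = 87
  {G6, F1} + {V9, G7, B9}: 37 + 60 = 97
  {V9} + {G6, F1, G7, B9}: 22 + 71 = 93
  {G6, V9} + {F1, G7, B9}: 43 + 60 = 103
  {F1, V9} + {G6, G7, B9}: 22 + 71 = 93
  … (15 splits in total)
Best: vehicle 1 00 → F1 → 00 = 16; vehicle 2 00 → G6 → G7 → V9 → B9 → 00 = 71; combined 87.

Minimum combined distance: 87 m.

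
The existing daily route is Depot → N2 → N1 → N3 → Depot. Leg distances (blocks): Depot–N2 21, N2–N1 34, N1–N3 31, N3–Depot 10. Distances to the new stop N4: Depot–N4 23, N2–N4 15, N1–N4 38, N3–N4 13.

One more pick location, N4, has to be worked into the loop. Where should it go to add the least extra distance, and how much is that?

Adding 17 blocks by placing N4 on the Depot–N2 leg.

Insertion cost between consecutive stops i–j is d(i,N4) + d(N4,j) − d(i,j):
  between Depot and N2: 23 + 15 − 21 = 17
  between N2 and N1: 15 + 38 − 34 = 19
  between N1 and N3: 38 + 13 − 31 = 20
  between N3 and Depot: 13 + 23 − 10 = 26
Cheapest insertion is between Depot and N2, adding 17.
New total = 96 + 17 = 113.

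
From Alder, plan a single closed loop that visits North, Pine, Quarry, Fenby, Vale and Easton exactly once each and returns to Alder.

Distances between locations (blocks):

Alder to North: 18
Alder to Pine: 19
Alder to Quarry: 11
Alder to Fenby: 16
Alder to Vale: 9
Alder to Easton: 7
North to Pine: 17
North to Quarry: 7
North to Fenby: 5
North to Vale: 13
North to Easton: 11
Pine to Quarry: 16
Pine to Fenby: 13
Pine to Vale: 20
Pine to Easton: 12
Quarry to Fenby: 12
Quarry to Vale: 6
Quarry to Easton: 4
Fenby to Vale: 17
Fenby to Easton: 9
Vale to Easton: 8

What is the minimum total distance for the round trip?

Alder - North - Pine - Quarry - Fenby - Vale - Easton - Alder: 18+17+16+12+17+8+7 = 95
Alder - North - Pine - Quarry - Fenby - Easton - Vale - Alder: 18+17+16+12+9+8+9 = 89
Alder - North - Pine - Quarry - Vale - Fenby - Easton - Alder: 18+17+16+6+17+9+7 = 90
Alder - North - Pine - Quarry - Vale - Easton - Fenby - Alder: 18+17+16+6+8+9+16 = 90
Alder - North - Pine - Quarry - Easton - Fenby - Vale - Alder: 18+17+16+4+9+17+9 = 90
Alder - North - Pine - Quarry - Easton - Vale - Fenby - Alder: 18+17+16+4+8+17+16 = 96
Alder - North - Pine - Fenby - Quarry - Vale - Easton - Alder: 18+17+13+12+6+8+7 = 81
Alder - North - Pine - Fenby - Quarry - Easton - Vale - Alder: 18+17+13+12+4+8+9 = 81
… (352 more)
Alder - Vale - Quarry - North - Fenby - Pine - Easton - Alder: 9+6+7+5+13+12+7 = 59  ← best
The minimum is 59.
One optimal route: Alder → Vale → Quarry → North → Fenby → Pine → Easton → Alder (or its reverse).

59 blocks — the shortest possible round trip.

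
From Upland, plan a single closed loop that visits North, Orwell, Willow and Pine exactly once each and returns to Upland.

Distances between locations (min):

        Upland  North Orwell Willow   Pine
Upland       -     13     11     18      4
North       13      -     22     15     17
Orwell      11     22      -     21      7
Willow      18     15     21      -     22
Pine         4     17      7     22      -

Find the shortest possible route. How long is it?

Minimum total distance: 60 min.

Upland - North - Orwell - Willow - Pine - Upland: 13+22+21+22+4 = 82
Upland - North - Orwell - Pine - Willow - Upland: 13+22+7+22+18 = 82
Upland - North - Willow - Orwell - Pine - Upland: 13+15+21+7+4 = 60
Upland - North - Willow - Pine - Orwell - Upland: 13+15+22+7+11 = 68
Upland - North - Pine - Orwell - Willow - Upland: 13+17+7+21+18 = 76
Upland - North - Pine - Willow - Orwell - Upland: 13+17+22+21+11 = 84
Upland - Orwell - North - Willow - Pine - Upland: 11+22+15+22+4 = 74
Upland - Orwell - North - Pine - Willow - Upland: 11+22+17+22+18 = 90
Upland - Orwell - Willow - North - Pine - Upland: 11+21+15+17+4 = 68
Upland - Orwell - Pine - North - Willow - Upland: 11+7+17+15+18 = 68
Upland - Willow - North - Orwell - Pine - Upland: 18+15+22+7+4 = 66
Upland - Willow - Orwell - North - Pine - Upland: 18+21+22+17+4 = 82
The minimum is 60.
One optimal route: Upland → North → Willow → Orwell → Pine → Upland (or its reverse).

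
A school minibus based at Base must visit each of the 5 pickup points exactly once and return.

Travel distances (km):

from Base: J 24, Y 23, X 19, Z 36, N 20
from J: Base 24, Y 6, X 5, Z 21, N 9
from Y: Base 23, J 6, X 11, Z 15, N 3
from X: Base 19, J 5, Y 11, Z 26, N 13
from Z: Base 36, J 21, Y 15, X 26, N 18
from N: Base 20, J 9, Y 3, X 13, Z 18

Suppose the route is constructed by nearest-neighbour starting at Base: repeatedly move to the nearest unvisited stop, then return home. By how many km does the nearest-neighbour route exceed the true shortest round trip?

Base: X=19, N=20, Y=23, J=24, Z=36 ⇒ X
X: J=5, Y=11, N=13, Z=26 ⇒ J
J: Y=6, N=9, Z=21 ⇒ Y
Y: N=3, Z=15 ⇒ N
N: Z=18 ⇒ Z
NN route Base → X → J → Y → N → Z → Base costs 87.
Optimal: Base → X → J → Y → Z → N → Base costs 83 (by enumerating all 60 distinct tours).
Excess = 87 − 83 = 4.

4 km longer than the optimal tour.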